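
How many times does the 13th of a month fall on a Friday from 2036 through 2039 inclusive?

6

Friday-the-13ths by year:
2036: Jun
2037: Feb, Mar, Nov
2038: Aug
2039: May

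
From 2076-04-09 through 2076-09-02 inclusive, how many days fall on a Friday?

21 Fridays

2076-04-09 is a Thursday.
The range spans 147 days (inclusive of both endpoints).
147 = 7 × 21, so the span is exactly 21 full weeks.
Each full week contributes one Friday: 21 so far.
Total: 21.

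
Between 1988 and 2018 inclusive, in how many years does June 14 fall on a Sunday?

Day of week of June 14 in each year:
1988: Tue, 1989: Wed, 1990: Thu, 1991: Fri, 1992: Sun ✓, 1993: Mon, 1994: Tue, 1995: Wed, 1996: Fri, 1997: Sat, 1998: Sun ✓, 1999: Mon, 2000: Wed, 2001: Thu, 2002: Fri, 2003: Sat, 2004: Mon, 2005: Tue, 2006: Wed, 2007: Thu, 2008: Sat, 2009: Sun ✓, 2010: Mon, 2011: Tue, 2012: Thu, 2013: Fri, 2014: Sat, 2015: Sun ✓, 2016: Tue, 2017: Wed, 2018: Thu
Sundays: 1992, 1998, 2009, 2015.

4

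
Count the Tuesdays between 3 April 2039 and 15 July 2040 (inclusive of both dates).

3 April 2039 is a Sunday.
The range spans 470 days (inclusive of both endpoints).
470 = 7 × 67 + 1, so there are 67 full weeks plus 1 extra day.
Each full week contributes one Tuesday: 67 so far.
The 1 extra day is Sun — none qualify.
Total: 67 + 0 = 67.

67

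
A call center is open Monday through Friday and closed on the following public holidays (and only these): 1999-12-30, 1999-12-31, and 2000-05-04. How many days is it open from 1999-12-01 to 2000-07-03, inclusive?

151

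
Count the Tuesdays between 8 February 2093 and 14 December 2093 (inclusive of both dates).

8 February 2093 is a Sunday.
That's 310 days from start to end, counting both.
310 = 7 × 44 + 2, so there are 44 full weeks plus 2 extra days.
Each full week contributes one Tuesday: 44 so far.
The 2 extra days are Sunday, Monday — none qualify.
Total: 44 + 0 = 44.

44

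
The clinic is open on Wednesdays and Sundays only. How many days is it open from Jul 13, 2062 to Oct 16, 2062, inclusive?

Jul 13, 2062 is a Thursday.
The range spans 96 days (inclusive of both endpoints).
96 = 7 × 13 + 5, so there are 13 full weeks plus 5 extra days.
Each full week contributes 2 days from the set (Wed, Sun): 13 × 2 = 26.
The 5 extra days are Thursday, Friday, Saturday, Sunday, Monday — 1 of them qualifies.
Total: 26 + 1 = 27.

27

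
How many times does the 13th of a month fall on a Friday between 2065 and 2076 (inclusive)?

23

Friday-the-13ths by year:
2065: Feb, Mar, Nov
2066: Aug
2067: May
2068: Jan, Apr, Jul
2069: Sep, Dec
2070: Jun
2071: Feb, Mar, Nov
2072: May
2073: Jan, Oct
2074: Apr, Jul
2075: Sep, Dec
2076: Mar, Nov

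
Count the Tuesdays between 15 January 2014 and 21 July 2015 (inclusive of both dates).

79 Tuesdays

15 January 2014 is a Wednesday.
That's 553 days from start to end, counting both.
553 = 7 × 79, so the span is exactly 79 full weeks.
Each full week contributes one Tuesday: 79 so far.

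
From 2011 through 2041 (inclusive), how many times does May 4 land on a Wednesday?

5

Day of week of May 4 in each year:
2011: Wed ✓, 2012: Fri, 2013: Sat, 2014: Sun, 2015: Mon, 2016: Wed ✓, 2017: Thu, 2018: Fri, 2019: Sat, 2020: Mon, 2021: Tue, 2022: Wed ✓, 2023: Thu, 2024: Sat, 2025: Sun, 2026: Mon, 2027: Tue, 2028: Thu, 2029: Fri, 2030: Sat, 2031: Sun, 2032: Tue, 2033: Wed ✓, 2034: Thu, 2035: Fri, 2036: Sun, 2037: Mon, 2038: Tue, 2039: Wed ✓, 2040: Fri, 2041: Sat
Wednesdays: 2011, 2016, 2022, 2033, 2039.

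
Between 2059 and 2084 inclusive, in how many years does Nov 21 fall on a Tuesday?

4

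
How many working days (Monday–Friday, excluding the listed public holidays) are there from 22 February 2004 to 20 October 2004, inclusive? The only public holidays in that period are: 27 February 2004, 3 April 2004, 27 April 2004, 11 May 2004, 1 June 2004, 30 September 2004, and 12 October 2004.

22 February 2004 is a Sunday.
From 22 February 2004 to 20 October 2004 is 242 days inclusive.
242 = 7 × 34 + 4, so there are 34 full weeks plus 4 extra days.
Each full week contributes 5 weekdays (Mon–Fri): 34 × 5 = 170.
The 4 extra days are Sun, Mon, Tue, Wed — 3 of them qualify.
Total: 170 + 3 = 173.
Holidays: 27 February 2004 (Fri); 3 April 2004 (Sat); 27 April 2004 (Tue); 11 May 2004 (Tue); 1 June 2004 (Tue); 30 September 2004 (Thu); 12 October 2004 (Tue).
6 of the 7 holidays fall on weekdays; the rest are weekends and were already excluded.
Business days: 173 − 6 = 167.

167 working days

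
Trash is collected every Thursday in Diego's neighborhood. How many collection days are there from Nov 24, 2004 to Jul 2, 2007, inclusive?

136

Nov 24, 2004 is a Wednesday.
The range spans 951 days (inclusive of both endpoints).
951 = 7 × 135 + 6, so there are 135 full weeks plus 6 extra days.
Each full week contributes one Thursday: 135 so far.
The 6 extra days are Wed, Thu, Fri, Sat, Sun, Mon — 1 of them qualifies.
Total: 135 + 1 = 136.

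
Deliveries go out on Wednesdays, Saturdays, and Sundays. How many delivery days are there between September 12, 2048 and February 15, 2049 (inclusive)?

68

September 12, 2048 is a Saturday.
The range spans 157 days (inclusive of both endpoints).
157 = 7 × 22 + 3, so there are 22 full weeks plus 3 extra days.
Each full week contributes 3 days from the set (Wed, Sat, Sun): 22 × 3 = 66.
The 3 extra days are Saturday, Sunday, Monday — 2 of them qualify.
Total: 66 + 2 = 68.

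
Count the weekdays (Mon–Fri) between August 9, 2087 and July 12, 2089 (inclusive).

502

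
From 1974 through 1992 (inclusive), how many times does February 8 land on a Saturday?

3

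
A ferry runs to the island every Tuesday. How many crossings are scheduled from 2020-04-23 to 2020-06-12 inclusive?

2020-04-23 is a Thursday.
That's 51 days from start to end, counting both.
51 = 7 × 7 + 2, so there are 7 full weeks plus 2 extra days.
Each full week contributes one Tuesday: 7 so far.
The 2 extra days are Thursday, Friday — none qualify.
Total: 7 + 0 = 7.

7 Tuesdays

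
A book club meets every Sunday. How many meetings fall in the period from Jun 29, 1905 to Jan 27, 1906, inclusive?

30

Jun 29, 1905 is a Thursday.
That's 213 days from start to end, counting both.
213 = 7 × 30 + 3, so there are 30 full weeks plus 3 extra days.
Each full week contributes one Sunday: 30 so far.
The 3 extra days are Thursday, Friday, Saturday — none qualify.
Total: 30 + 0 = 30.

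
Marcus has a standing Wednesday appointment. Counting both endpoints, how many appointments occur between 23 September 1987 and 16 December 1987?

13

23 September 1987 is a Wednesday.
The range spans 85 days (inclusive of both endpoints).
85 = 7 × 12 + 1, so there are 12 full weeks plus 1 extra day.
Each full week contributes one Wednesday: 12 so far.
The 1 extra day is Wednesday — 1 of them qualifies.
Total: 12 + 1 = 13.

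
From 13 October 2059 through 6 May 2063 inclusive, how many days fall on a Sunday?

186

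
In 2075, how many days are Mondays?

January 1, 2075 is a Tuesday.
The range spans 365 days (inclusive of both endpoints).
365 = 7 × 52 + 1, so there are 52 full weeks plus 1 extra day.
Each full week contributes one Monday: 52 so far.
The 1 extra day is Tuesday — none qualify.
Total: 52 + 0 = 52.

52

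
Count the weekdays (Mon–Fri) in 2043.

January 1, 2043 is a Thursday.
That's 365 days from start to end, counting both.
365 = 7 × 52 + 1, so there are 52 full weeks plus 1 extra day.
Each full week contributes 5 weekdays (Mon–Fri): 52 × 5 = 260.
The 1 extra day is Thursday — 1 of them qualifies.
Total: 260 + 1 = 261.

261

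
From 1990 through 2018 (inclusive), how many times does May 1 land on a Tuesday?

5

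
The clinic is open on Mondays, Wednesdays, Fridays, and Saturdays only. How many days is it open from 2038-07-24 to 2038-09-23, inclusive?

35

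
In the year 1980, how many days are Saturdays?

52

1980-01-01 is a Tuesday.
The range spans 366 days (inclusive of both endpoints).
366 = 7 × 52 + 2, so there are 52 full weeks plus 2 extra days.
Each full week contributes one Saturday: 52 so far.
The 2 extra days are Tue, Wed — none qualify.
Total: 52 + 0 = 52.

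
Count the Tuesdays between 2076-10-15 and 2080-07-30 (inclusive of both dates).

2076-10-15 is a Thursday.
From 2076-10-15 to 2080-07-30 is 1385 days inclusive.
1385 = 7 × 197 + 6, so there are 197 full weeks plus 6 extra days.
Each full week contributes one Tuesday: 197 so far.
The 6 extra days are Thu, Fri, Sat, Sun, Mon, Tue — 1 of them qualifies.
Total: 197 + 1 = 198.

198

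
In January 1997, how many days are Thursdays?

5

1 January 1997 is a Wednesday.
From 1 January 1997 to 31 January 1997 is 31 days inclusive.
31 = 7 × 4 + 3, so there are 4 full weeks plus 3 extra days.
Each full week contributes one Thursday: 4 so far.
The 3 extra days are Wednesday, Thursday, Friday — 1 of them qualifies.
Total: 4 + 1 = 5.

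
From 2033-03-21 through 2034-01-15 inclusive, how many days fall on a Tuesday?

43

2033-03-21 is a Monday.
The range spans 301 days (inclusive of both endpoints).
301 = 7 × 43, so the span is exactly 43 full weeks.
Each full week contributes one Tuesday: 43 so far.
Total: 43.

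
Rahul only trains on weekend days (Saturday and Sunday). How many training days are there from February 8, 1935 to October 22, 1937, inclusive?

February 8, 1935 is a Friday.
From February 8, 1935 to October 22, 1937 is 988 days inclusive.
988 = 7 × 141 + 1, so there are 141 full weeks plus 1 extra day.
Each full week contributes 2 weekend days (Sat, Sun): 141 × 2 = 282.
The 1 extra day is Friday — none qualify.
Total: 282 + 0 = 282.

282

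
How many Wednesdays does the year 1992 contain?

53

1992-01-01 is a Wednesday.
From 1992-01-01 to 1992-12-31 is 366 days inclusive.
366 = 7 × 52 + 2, so there are 52 full weeks plus 2 extra days.
Each full week contributes one Wednesday: 52 so far.
The 2 extra days are Wednesday, Thursday — 1 of them qualifies.
Total: 52 + 1 = 53.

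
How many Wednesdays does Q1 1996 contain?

January 1, 1996 is a Monday.
That's 91 days from start to end, counting both.
91 = 7 × 13, so the span is exactly 13 full weeks.
Each full week contributes one Wednesday: 13 so far.

13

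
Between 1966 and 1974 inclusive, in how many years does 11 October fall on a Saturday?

1

Day of week of October 11 in each year:
1966: Tue, 1967: Wed, 1968: Fri, 1969: Sat ✓, 1970: Sun, 1971: Mon, 1972: Wed, 1973: Thu, 1974: Fri
Saturdays: 1969.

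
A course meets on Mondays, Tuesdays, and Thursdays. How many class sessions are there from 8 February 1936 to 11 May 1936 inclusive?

8 February 1936 is a Saturday.
The range spans 94 days (inclusive of both endpoints).
94 = 7 × 13 + 3, so there are 13 full weeks plus 3 extra days.
Each full week contributes 3 days from the set (Mon, Tue, Thu): 13 × 3 = 39.
The 3 extra days are Saturday, Sunday, Monday — 1 of them qualifies.
Total: 39 + 1 = 40.

40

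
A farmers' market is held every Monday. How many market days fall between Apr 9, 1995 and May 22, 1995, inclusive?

7

Apr 9, 1995 is a Sunday.
The range spans 44 days (inclusive of both endpoints).
44 = 7 × 6 + 2, so there are 6 full weeks plus 2 extra days.
Each full week contributes one Monday: 6 so far.
The 2 extra days are Sun, Mon — 1 of them qualifies.
Total: 6 + 1 = 7.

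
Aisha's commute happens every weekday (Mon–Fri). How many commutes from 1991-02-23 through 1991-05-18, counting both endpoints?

1991-02-23 is a Saturday.
From 1991-02-23 to 1991-05-18 is 85 days inclusive.
85 = 7 × 12 + 1, so there are 12 full weeks plus 1 extra day.
Each full week contributes 5 weekdays (Mon–Fri): 12 × 5 = 60.
The 1 extra day is Sat — none qualify.
Total: 60 + 0 = 60.

60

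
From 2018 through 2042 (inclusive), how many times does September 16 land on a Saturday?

3

Day of week of September 16 in each year:
2018: Sun, 2019: Mon, 2020: Wed, 2021: Thu, 2022: Fri, 2023: Sat ✓, 2024: Mon, 2025: Tue, 2026: Wed, 2027: Thu, 2028: Sat ✓, 2029: Sun, 2030: Mon, 2031: Tue, 2032: Thu, 2033: Fri, 2034: Sat ✓, 2035: Sun, 2036: Tue, 2037: Wed, 2038: Thu, 2039: Fri, 2040: Sun, 2041: Mon, 2042: Tue
Saturdays: 2023, 2028, 2034.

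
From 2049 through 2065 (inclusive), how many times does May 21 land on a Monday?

2

Day of week of May 21 in each year:
2049: Fri, 2050: Sat, 2051: Sun, 2052: Tue, 2053: Wed, 2054: Thu, 2055: Fri, 2056: Sun, 2057: Mon ✓, 2058: Tue, 2059: Wed, 2060: Fri, 2061: Sat, 2062: Sun, 2063: Mon ✓, 2064: Wed, 2065: Thu
Mondays: 2057, 2063.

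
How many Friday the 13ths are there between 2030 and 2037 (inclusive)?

14

Friday-the-13ths by year:
2030: Sep, Dec
2031: Jun
2032: Feb, Aug
2033: May
2034: Jan, Oct
2035: Apr, Jul
2036: Jun
2037: Feb, Mar, Nov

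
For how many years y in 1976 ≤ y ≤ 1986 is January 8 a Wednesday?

Day of week of January 8 in each year:
1976: Thu, 1977: Sat, 1978: Sun, 1979: Mon, 1980: Tue, 1981: Thu, 1982: Fri, 1983: Sat, 1984: Sun, 1985: Tue, 1986: Wed ✓
Wednesdays: 1986.

1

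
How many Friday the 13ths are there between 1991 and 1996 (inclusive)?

10

Friday-the-13ths by year:
1991: Sep, Dec
1992: Mar, Nov
1993: Aug
1994: May
1995: Jan, Oct
1996: Sep, Dec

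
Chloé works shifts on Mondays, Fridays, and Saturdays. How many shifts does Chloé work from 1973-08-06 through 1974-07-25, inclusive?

1973-08-06 is a Monday.
The range spans 354 days (inclusive of both endpoints).
354 = 7 × 50 + 4, so there are 50 full weeks plus 4 extra days.
Each full week contributes 3 days from the set (Mon, Fri, Sat): 50 × 3 = 150.
The 4 extra days are Mon, Tue, Wed, Thu — 1 of them qualifies.
Total: 150 + 1 = 151.

151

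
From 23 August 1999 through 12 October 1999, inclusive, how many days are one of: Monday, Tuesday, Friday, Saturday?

23 August 1999 is a Monday.
That's 51 days from start to end, counting both.
51 = 7 × 7 + 2, so there are 7 full weeks plus 2 extra days.
Each full week contributes 4 days from the set (Mon, Tue, Fri, Sat): 7 × 4 = 28.
The 2 extra days are Monday, Tuesday — 2 of them qualify.
Total: 28 + 2 = 30.

30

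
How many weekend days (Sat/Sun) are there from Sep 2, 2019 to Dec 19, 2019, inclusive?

30

Sep 2, 2019 is a Monday.
From Sep 2, 2019 to Dec 19, 2019 is 109 days inclusive.
109 = 7 × 15 + 4, so there are 15 full weeks plus 4 extra days.
Each full week contributes 2 weekend days (Sat, Sun): 15 × 2 = 30.
The 4 extra days are Mon, Tue, Wed, Thu — none qualify.
Total: 30 + 0 = 30.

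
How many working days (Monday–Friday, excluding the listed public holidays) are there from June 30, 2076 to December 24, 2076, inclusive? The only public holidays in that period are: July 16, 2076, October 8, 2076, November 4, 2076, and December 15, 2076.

124

June 30, 2076 is a Tuesday.
That's 178 days from start to end, counting both.
178 = 7 × 25 + 3, so there are 25 full weeks plus 3 extra days.
Each full week contributes 5 weekdays (Mon–Fri): 25 × 5 = 125.
The 3 extra days are Tuesday, Wednesday, Thursday — 3 of them qualify.
Total: 125 + 3 = 128.
Holidays: July 16, 2076 (Thu); October 8, 2076 (Thu); November 4, 2076 (Wed); December 15, 2076 (Tue).
All 4 holidays fall on weekdays, so subtract 4.
Business days: 128 − 4 = 124.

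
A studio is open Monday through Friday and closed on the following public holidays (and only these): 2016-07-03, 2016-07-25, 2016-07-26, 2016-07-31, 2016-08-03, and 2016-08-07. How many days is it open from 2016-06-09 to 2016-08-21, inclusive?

2016-06-09 is a Thursday.
The range spans 74 days (inclusive of both endpoints).
74 = 7 × 10 + 4, so there are 10 full weeks plus 4 extra days.
Each full week contributes 5 weekdays (Mon–Fri): 10 × 5 = 50.
The 4 extra days are Thursday, Friday, Saturday, Sunday — 2 of them qualify.
Total: 50 + 2 = 52.
Holidays: 2016-07-03 (Sun); 2016-07-25 (Mon); 2016-07-26 (Tue); 2016-07-31 (Sun); 2016-08-03 (Wed); 2016-08-07 (Sun).
3 of the 6 holidays fall on weekdays; the rest are weekends and were already excluded.
Business days: 52 − 3 = 49.

49 business days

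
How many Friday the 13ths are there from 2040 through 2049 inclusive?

Friday-the-13ths by year:
2040: Jan, Apr, Jul
2041: Sep, Dec
2042: Jun
2043: Feb, Mar, Nov
2044: May
2045: Jan, Oct
2046: Apr, Jul
2047: Sep, Dec
2048: Mar, Nov
2049: Aug

19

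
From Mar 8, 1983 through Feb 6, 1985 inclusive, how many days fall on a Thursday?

100 Thursdays

Mar 8, 1983 is a Tuesday.
The range spans 702 days (inclusive of both endpoints).
702 = 7 × 100 + 2, so there are 100 full weeks plus 2 extra days.
Each full week contributes one Thursday: 100 so far.
The 2 extra days are Tuesday, Wednesday — none qualify.
Total: 100 + 0 = 100.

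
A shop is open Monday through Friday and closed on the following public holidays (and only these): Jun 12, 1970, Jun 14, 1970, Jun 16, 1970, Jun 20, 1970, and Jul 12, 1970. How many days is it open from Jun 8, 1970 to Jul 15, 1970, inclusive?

26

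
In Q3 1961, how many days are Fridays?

13

1961-07-01 is a Saturday.
The range spans 92 days (inclusive of both endpoints).
92 = 7 × 13 + 1, so there are 13 full weeks plus 1 extra day.
Each full week contributes one Friday: 13 so far.
The 1 extra day is Sat — none qualify.
Total: 13 + 0 = 13.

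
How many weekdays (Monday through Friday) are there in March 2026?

March 1, 2026 is a Sunday.
The range spans 31 days (inclusive of both endpoints).
31 = 7 × 4 + 3, so there are 4 full weeks plus 3 extra days.
Each full week contributes 5 weekdays (Mon–Fri): 4 × 5 = 20.
The 3 extra days are Sun, Mon, Tue — 2 of them qualify.
Total: 20 + 2 = 22.

22 weekdays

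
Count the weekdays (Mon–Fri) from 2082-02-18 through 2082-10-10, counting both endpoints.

2082-02-18 is a Wednesday.
From 2082-02-18 to 2082-10-10 is 235 days inclusive.
235 = 7 × 33 + 4, so there are 33 full weeks plus 4 extra days.
Each full week contributes 5 weekdays (Mon–Fri): 33 × 5 = 165.
The 4 extra days are Wednesday, Thursday, Friday, Saturday — 3 of them qualify.
Total: 165 + 3 = 168.

168 weekdays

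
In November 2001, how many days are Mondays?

November 1, 2001 is a Thursday.
The range spans 30 days (inclusive of both endpoints).
30 = 7 × 4 + 2, so there are 4 full weeks plus 2 extra days.
Each full week contributes one Monday: 4 so far.
The 2 extra days are Thursday, Friday — none qualify.
Total: 4 + 0 = 4.

4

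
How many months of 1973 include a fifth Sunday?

4

A month has five Sundays exactly when Sunday falls within its first (length − 28) days.
Jan: 31 days, starts Mon → 5 of Mon, Tue, Wed
Feb: 28 days, starts Thu → 5 of (none)
Mar: 31 days, starts Thu → 5 of Thu, Fri, Sat
Apr: 30 days, starts Sun → 5 of Sun, Mon ✓
May: 31 days, starts Tue → 5 of Tue, Wed, Thu
Jun: 30 days, starts Fri → 5 of Fri, Sat
Jul: 31 days, starts Sun → 5 of Sun, Mon, Tue ✓
Aug: 31 days, starts Wed → 5 of Wed, Thu, Fri
Sep: 30 days, starts Sat → 5 of Sat, Sun ✓
Oct: 31 days, starts Mon → 5 of Mon, Tue, Wed
Nov: 30 days, starts Thu → 5 of Thu, Fri
Dec: 31 days, starts Sat → 5 of Sat, Sun, Mon ✓
Months with five Sundays: Apr, Jul, Sep, Dec.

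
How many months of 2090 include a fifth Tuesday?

4

A month has five Tuesdays exactly when Tuesday falls within its first (length − 28) days.
Jan: 31 days, starts Sun → 5 of Sun, Mon, Tue ✓
Feb: 28 days, starts Wed → 5 of (none)
Mar: 31 days, starts Wed → 5 of Wed, Thu, Fri
Apr: 30 days, starts Sat → 5 of Sat, Sun
May: 31 days, starts Mon → 5 of Mon, Tue, Wed ✓
Jun: 30 days, starts Thu → 5 of Thu, Fri
Jul: 31 days, starts Sat → 5 of Sat, Sun, Mon
Aug: 31 days, starts Tue → 5 of Tue, Wed, Thu ✓
Sep: 30 days, starts Fri → 5 of Fri, Sat
Oct: 31 days, starts Sun → 5 of Sun, Mon, Tue ✓
Nov: 30 days, starts Wed → 5 of Wed, Thu
Dec: 31 days, starts Fri → 5 of Fri, Sat, Sun
Months with five Tuesdays: Jan, May, Aug, Oct.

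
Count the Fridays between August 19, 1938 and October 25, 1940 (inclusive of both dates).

115

August 19, 1938 is a Friday.
The range spans 799 days (inclusive of both endpoints).
799 = 7 × 114 + 1, so there are 114 full weeks plus 1 extra day.
Each full week contributes one Friday: 114 so far.
The 1 extra day is Fri — 1 of them qualifies.
Total: 114 + 1 = 115.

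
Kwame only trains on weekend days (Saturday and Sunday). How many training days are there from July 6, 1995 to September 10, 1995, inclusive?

20

July 6, 1995 is a Thursday.
That's 67 days from start to end, counting both.
67 = 7 × 9 + 4, so there are 9 full weeks plus 4 extra days.
Each full week contributes 2 weekend days (Sat, Sun): 9 × 2 = 18.
The 4 extra days are Thursday, Friday, Saturday, Sunday — 2 of them qualify.
Total: 18 + 2 = 20.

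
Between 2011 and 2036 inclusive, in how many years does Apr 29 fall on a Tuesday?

Day of week of April 29 in each year:
2011: Fri, 2012: Sun, 2013: Mon, 2014: Tue ✓, 2015: Wed, 2016: Fri, 2017: Sat, 2018: Sun, 2019: Mon, 2020: Wed, 2021: Thu, 2022: Fri, 2023: Sat, 2024: Mon, 2025: Tue ✓, 2026: Wed, 2027: Thu, 2028: Sat, 2029: Sun, 2030: Mon, 2031: Tue ✓, 2032: Thu, 2033: Fri, 2034: Sat, 2035: Sun, 2036: Tue ✓
Tuesdays: 2014, 2025, 2031, 2036.

4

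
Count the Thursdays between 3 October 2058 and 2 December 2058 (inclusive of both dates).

3 October 2058 is a Thursday.
From 3 October 2058 to 2 December 2058 is 61 days inclusive.
61 = 7 × 8 + 5, so there are 8 full weeks plus 5 extra days.
Each full week contributes one Thursday: 8 so far.
The 5 extra days are Thu, Fri, Sat, Sun, Mon — 1 of them qualifies.
Total: 8 + 1 = 9.

9 Thursdays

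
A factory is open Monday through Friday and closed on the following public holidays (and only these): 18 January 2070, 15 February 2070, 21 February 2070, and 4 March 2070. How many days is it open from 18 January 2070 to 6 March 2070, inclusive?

18 January 2070 is a Saturday.
From 18 January 2070 to 6 March 2070 is 48 days inclusive.
48 = 7 × 6 + 6, so there are 6 full weeks plus 6 extra days.
Each full week contributes 5 weekdays (Mon–Fri): 6 × 5 = 30.
The 6 extra days are Sat, Sun, Mon, Tue, Wed, Thu — 4 of them qualify.
Total: 30 + 4 = 34.
Holidays: 18 January 2070 (Sat); 15 February 2070 (Sat); 21 February 2070 (Fri); 4 March 2070 (Tue).
2 of the 4 holidays fall on weekdays; the rest are weekends and were already excluded.
Business days: 34 − 2 = 32.

32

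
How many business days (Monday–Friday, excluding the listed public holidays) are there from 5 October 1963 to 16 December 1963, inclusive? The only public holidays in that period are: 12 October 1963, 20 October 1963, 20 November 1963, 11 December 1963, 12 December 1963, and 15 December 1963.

48 business days

5 October 1963 is a Saturday.
The range spans 73 days (inclusive of both endpoints).
73 = 7 × 10 + 3, so there are 10 full weeks plus 3 extra days.
Each full week contributes 5 weekdays (Mon–Fri): 10 × 5 = 50.
The 3 extra days are Saturday, Sunday, Monday — 1 of them qualifies.
Total: 50 + 1 = 51.
Holidays: 12 October 1963 (Sat); 20 October 1963 (Sun); 20 November 1963 (Wed); 11 December 1963 (Wed); 12 December 1963 (Thu); 15 December 1963 (Sun).
3 of the 6 holidays fall on weekdays; the rest are weekends and were already excluded.
Business days: 51 − 3 = 48.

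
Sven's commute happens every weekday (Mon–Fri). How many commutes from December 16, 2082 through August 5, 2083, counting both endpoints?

December 16, 2082 is a Wednesday.
The range spans 233 days (inclusive of both endpoints).
233 = 7 × 33 + 2, so there are 33 full weeks plus 2 extra days.
Each full week contributes 5 weekdays (Mon–Fri): 33 × 5 = 165.
The 2 extra days are Wed, Thu — 2 of them qualify.
Total: 165 + 2 = 167.

167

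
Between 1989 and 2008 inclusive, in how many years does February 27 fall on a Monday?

Day of week of February 27 in each year:
1989: Mon ✓, 1990: Tue, 1991: Wed, 1992: Thu, 1993: Sat, 1994: Sun, 1995: Mon ✓, 1996: Tue, 1997: Thu, 1998: Fri, 1999: Sat, 2000: Sun, 2001: Tue, 2002: Wed, 2003: Thu, 2004: Fri, 2005: Sun, 2006: Mon ✓, 2007: Tue, 2008: Wed
Mondays: 1989, 1995, 2006.

3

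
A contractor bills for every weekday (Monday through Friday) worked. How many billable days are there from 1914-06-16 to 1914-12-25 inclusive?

1914-06-16 is a Tuesday.
The range spans 193 days (inclusive of both endpoints).
193 = 7 × 27 + 4, so there are 27 full weeks plus 4 extra days.
Each full week contributes 5 weekdays (Mon–Fri): 27 × 5 = 135.
The 4 extra days are Tuesday, Wednesday, Thursday, Friday — 4 of them qualify.
Total: 135 + 4 = 139.

139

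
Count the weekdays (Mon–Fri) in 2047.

261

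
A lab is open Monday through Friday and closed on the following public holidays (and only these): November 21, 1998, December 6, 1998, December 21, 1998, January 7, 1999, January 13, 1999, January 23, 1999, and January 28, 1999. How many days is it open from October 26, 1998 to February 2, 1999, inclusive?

68 business days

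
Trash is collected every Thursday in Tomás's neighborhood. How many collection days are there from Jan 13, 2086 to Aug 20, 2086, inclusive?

31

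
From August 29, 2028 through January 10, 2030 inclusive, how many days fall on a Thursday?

August 29, 2028 is a Tuesday.
From August 29, 2028 to January 10, 2030 is 500 days inclusive.
500 = 7 × 71 + 3, so there are 71 full weeks plus 3 extra days.
Each full week contributes one Thursday: 71 so far.
The 3 extra days are Tuesday, Wednesday, Thursday — 1 of them qualifies.
Total: 71 + 1 = 72.

72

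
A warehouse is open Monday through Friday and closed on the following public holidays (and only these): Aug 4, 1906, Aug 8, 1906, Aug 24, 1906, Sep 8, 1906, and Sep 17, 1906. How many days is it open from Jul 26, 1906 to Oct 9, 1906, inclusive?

Jul 26, 1906 is a Thursday.
From Jul 26, 1906 to Oct 9, 1906 is 76 days inclusive.
76 = 7 × 10 + 6, so there are 10 full weeks plus 6 extra days.
Each full week contributes 5 weekdays (Mon–Fri): 10 × 5 = 50.
The 6 extra days are Thursday, Friday, Saturday, Sunday, Monday, Tuesday — 4 of them qualify.
Total: 50 + 4 = 54.
Holidays: Aug 4, 1906 (Sat); Aug 8, 1906 (Wed); Aug 24, 1906 (Fri); Sep 8, 1906 (Sat); Sep 17, 1906 (Mon).
3 of the 5 holidays fall on weekdays; the rest are weekends and were already excluded.
Business days: 54 − 3 = 51.

51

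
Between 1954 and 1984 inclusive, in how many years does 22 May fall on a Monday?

4

Day of week of May 22 in each year:
1954: Sat, 1955: Sun, 1956: Tue, 1957: Wed, 1958: Thu, 1959: Fri, 1960: Sun, 1961: Mon ✓, 1962: Tue, 1963: Wed, 1964: Fri, 1965: Sat, 1966: Sun, 1967: Mon ✓, 1968: Wed, 1969: Thu, 1970: Fri, 1971: Sat, 1972: Mon ✓, 1973: Tue, 1974: Wed, 1975: Thu, 1976: Sat, 1977: Sun, 1978: Mon ✓, 1979: Tue, 1980: Thu, 1981: Fri, 1982: Sat, 1983: Sun, 1984: Tue
Mondays: 1961, 1967, 1972, 1978.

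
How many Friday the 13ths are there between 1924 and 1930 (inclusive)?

12

Friday-the-13ths by year:
1924: Jun
1925: Feb, Mar, Nov
1926: Aug
1927: May
1928: Jan, Apr, Jul
1929: Sep, Dec
1930: Jun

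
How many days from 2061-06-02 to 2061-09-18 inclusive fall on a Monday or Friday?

2061-06-02 is a Thursday.
From 2061-06-02 to 2061-09-18 is 109 days inclusive.
109 = 7 × 15 + 4, so there are 15 full weeks plus 4 extra days.
Each full week contributes 2 days from the set (Mon, Fri): 15 × 2 = 30.
The 4 extra days are Thursday, Friday, Saturday, Sunday — 1 of them qualifies.
Total: 30 + 1 = 31.

31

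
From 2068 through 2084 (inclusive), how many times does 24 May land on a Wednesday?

Day of week of May 24 in each year:
2068: Thu, 2069: Fri, 2070: Sat, 2071: Sun, 2072: Tue, 2073: Wed ✓, 2074: Thu, 2075: Fri, 2076: Sun, 2077: Mon, 2078: Tue, 2079: Wed ✓, 2080: Fri, 2081: Sat, 2082: Sun, 2083: Mon, 2084: Wed ✓
Wednesdays: 2073, 2079, 2084.

3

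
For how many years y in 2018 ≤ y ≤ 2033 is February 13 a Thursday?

3

Day of week of February 13 in each year:
2018: Tue, 2019: Wed, 2020: Thu ✓, 2021: Sat, 2022: Sun, 2023: Mon, 2024: Tue, 2025: Thu ✓, 2026: Fri, 2027: Sat, 2028: Sun, 2029: Tue, 2030: Wed, 2031: Thu ✓, 2032: Fri, 2033: Sun
Thursdays: 2020, 2025, 2031.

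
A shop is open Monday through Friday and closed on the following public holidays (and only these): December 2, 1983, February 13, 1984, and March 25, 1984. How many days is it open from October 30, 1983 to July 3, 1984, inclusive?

October 30, 1983 is a Sunday.
That's 248 days from start to end, counting both.
248 = 7 × 35 + 3, so there are 35 full weeks plus 3 extra days.
Each full week contributes 5 weekdays (Mon–Fri): 35 × 5 = 175.
The 3 extra days are Sun, Mon, Tue — 2 of them qualify.
Total: 175 + 2 = 177.
Holidays: December 2, 1983 (Fri); February 13, 1984 (Mon); March 25, 1984 (Sun).
2 of the 3 holidays fall on weekdays; the rest are weekends and were already excluded.
Business days: 177 − 2 = 175.

175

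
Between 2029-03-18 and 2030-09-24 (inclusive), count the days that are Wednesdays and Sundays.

2029-03-18 is a Sunday.
From 2029-03-18 to 2030-09-24 is 556 days inclusive.
556 = 7 × 79 + 3, so there are 79 full weeks plus 3 extra days.
Each full week contributes 2 days from the set (Wed, Sun): 79 × 2 = 158.
The 3 extra days are Sunday, Monday, Tuesday — 1 of them qualifies.
Total: 158 + 1 = 159.

159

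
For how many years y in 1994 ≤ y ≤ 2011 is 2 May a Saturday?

2

Day of week of May 2 in each year:
1994: Mon, 1995: Tue, 1996: Thu, 1997: Fri, 1998: Sat ✓, 1999: Sun, 2000: Tue, 2001: Wed, 2002: Thu, 2003: Fri, 2004: Sun, 2005: Mon, 2006: Tue, 2007: Wed, 2008: Fri, 2009: Sat ✓, 2010: Sun, 2011: Mon
Saturdays: 1998, 2009.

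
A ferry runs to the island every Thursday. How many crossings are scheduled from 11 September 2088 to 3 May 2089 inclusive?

33 Thursdays

11 September 2088 is a Saturday.
The range spans 235 days (inclusive of both endpoints).
235 = 7 × 33 + 4, so there are 33 full weeks plus 4 extra days.
Each full week contributes one Thursday: 33 so far.
The 4 extra days are Sat, Sun, Mon, Tue — none qualify.
Total: 33 + 0 = 33.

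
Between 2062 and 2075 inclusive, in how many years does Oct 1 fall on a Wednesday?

2

Day of week of October 1 in each year:
2062: Sun, 2063: Mon, 2064: Wed ✓, 2065: Thu, 2066: Fri, 2067: Sat, 2068: Mon, 2069: Tue, 2070: Wed ✓, 2071: Thu, 2072: Sat, 2073: Sun, 2074: Mon, 2075: Tue
Wednesdays: 2064, 2070.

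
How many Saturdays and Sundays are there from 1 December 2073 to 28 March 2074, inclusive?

34

1 December 2073 is a Friday.
The range spans 118 days (inclusive of both endpoints).
118 = 7 × 16 + 6, so there are 16 full weeks plus 6 extra days.
Each full week contributes 2 weekend days (Sat, Sun): 16 × 2 = 32.
The 6 extra days are Friday, Saturday, Sunday, Monday, Tuesday, Wednesday — 2 of them qualify.
Total: 32 + 2 = 34.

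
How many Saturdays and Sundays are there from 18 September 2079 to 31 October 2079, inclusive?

12

18 September 2079 is a Monday.
The range spans 44 days (inclusive of both endpoints).
44 = 7 × 6 + 2, so there are 6 full weeks plus 2 extra days.
Each full week contributes 2 weekend days (Sat, Sun): 6 × 2 = 12.
The 2 extra days are Monday, Tuesday — none qualify.
Total: 12 + 0 = 12.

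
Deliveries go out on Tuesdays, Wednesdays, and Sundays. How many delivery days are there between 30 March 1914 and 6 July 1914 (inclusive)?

30 March 1914 is a Monday.
That's 99 days from start to end, counting both.
99 = 7 × 14 + 1, so there are 14 full weeks plus 1 extra day.
Each full week contributes 3 days from the set (Tue, Wed, Sun): 14 × 3 = 42.
The 1 extra day is Monday — none qualify.
Total: 42 + 0 = 42.

42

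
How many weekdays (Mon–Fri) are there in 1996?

262

Jan 1, 1996 is a Monday.
The range spans 366 days (inclusive of both endpoints).
366 = 7 × 52 + 2, so there are 52 full weeks plus 2 extra days.
Each full week contributes 5 weekdays (Mon–Fri): 52 × 5 = 260.
The 2 extra days are Monday, Tuesday — 2 of them qualify.
Total: 260 + 2 = 262.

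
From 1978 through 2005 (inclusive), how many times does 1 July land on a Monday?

4

Day of week of July 1 in each year:
1978: Sat, 1979: Sun, 1980: Tue, 1981: Wed, 1982: Thu, 1983: Fri, 1984: Sun, 1985: Mon ✓, 1986: Tue, 1987: Wed, 1988: Fri, 1989: Sat, 1990: Sun, 1991: Mon ✓, 1992: Wed, 1993: Thu, 1994: Fri, 1995: Sat, 1996: Mon ✓, 1997: Tue, 1998: Wed, 1999: Thu, 2000: Sat, 2001: Sun, 2002: Mon ✓, 2003: Tue, 2004: Thu, 2005: Fri
Mondays: 1985, 1991, 1996, 2002.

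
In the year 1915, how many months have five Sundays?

4

A month has five Sundays exactly when Sunday falls within its first (length − 28) days.
Jan: 31 days, starts Fri → 5 of Fri, Sat, Sun ✓
Feb: 28 days, starts Mon → 5 of (none)
Mar: 31 days, starts Mon → 5 of Mon, Tue, Wed
Apr: 30 days, starts Thu → 5 of Thu, Fri
May: 31 days, starts Sat → 5 of Sat, Sun, Mon ✓
Jun: 30 days, starts Tue → 5 of Tue, Wed
Jul: 31 days, starts Thu → 5 of Thu, Fri, Sat
Aug: 31 days, starts Sun → 5 of Sun, Mon, Tue ✓
Sep: 30 days, starts Wed → 5 of Wed, Thu
Oct: 31 days, starts Fri → 5 of Fri, Sat, Sun ✓
Nov: 30 days, starts Mon → 5 of Mon, Tue
Dec: 31 days, starts Wed → 5 of Wed, Thu, Fri
Months with five Sundays: Jan, May, Aug, Oct.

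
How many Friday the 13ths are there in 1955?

The 13th falls on a Friday when the month's 13th has weekday Fri.
Jan 13 is Thu; Feb 13 is Sun; Mar 13 is Sun; Apr 13 is Wed; May 13 is Fri ✓; Jun 13 is Mon; Jul 13 is Wed; Aug 13 is Sat; Sep 13 is Tue; Oct 13 is Thu; Nov 13 is Sun; Dec 13 is Tue.
Friday the 13ths: May.

1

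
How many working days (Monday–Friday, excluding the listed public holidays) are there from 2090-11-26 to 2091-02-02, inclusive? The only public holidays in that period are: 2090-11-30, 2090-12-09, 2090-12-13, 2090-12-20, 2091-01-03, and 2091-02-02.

2090-11-26 is a Sunday.
The range spans 69 days (inclusive of both endpoints).
69 = 7 × 9 + 6, so there are 9 full weeks plus 6 extra days.
Each full week contributes 5 weekdays (Mon–Fri): 9 × 5 = 45.
The 6 extra days are Sun, Mon, Tue, Wed, Thu, Fri — 5 of them qualify.
Total: 45 + 5 = 50.
Holidays: 2090-11-30 (Thu); 2090-12-09 (Sat); 2090-12-13 (Wed); 2090-12-20 (Wed); 2091-01-03 (Wed); 2091-02-02 (Fri).
5 of the 6 holidays fall on weekdays; the rest are weekends and were already excluded.
Business days: 50 − 5 = 45.

45 working days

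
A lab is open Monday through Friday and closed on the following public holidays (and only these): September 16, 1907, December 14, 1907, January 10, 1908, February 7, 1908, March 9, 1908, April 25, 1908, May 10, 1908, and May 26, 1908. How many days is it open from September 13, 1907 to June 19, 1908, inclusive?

September 13, 1907 is a Friday.
That's 281 days from start to end, counting both.
281 = 7 × 40 + 1, so there are 40 full weeks plus 1 extra day.
Each full week contributes 5 weekdays (Mon–Fri): 40 × 5 = 200.
The 1 extra day is Friday — 1 of them qualifies.
Total: 200 + 1 = 201.
Holidays: September 16, 1907 (Mon); December 14, 1907 (Sat); January 10, 1908 (Fri); February 7, 1908 (Fri); March 9, 1908 (Mon); April 25, 1908 (Sat); May 10, 1908 (Sun); May 26, 1908 (Tue).
5 of the 8 holidays fall on weekdays; the rest are weekends and were already excluded.
Business days: 201 − 5 = 196.

196 business days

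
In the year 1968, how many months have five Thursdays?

4

A month has five Thursdays exactly when Thursday falls within its first (length − 28) days.
Jan: 31 days, starts Mon → 5 of Mon, Tue, Wed
Feb: 29 days, starts Thu → 5 of Thu ✓
Mar: 31 days, starts Fri → 5 of Fri, Sat, Sun
Apr: 30 days, starts Mon → 5 of Mon, Tue
May: 31 days, starts Wed → 5 of Wed, Thu, Fri ✓
Jun: 30 days, starts Sat → 5 of Sat, Sun
Jul: 31 days, starts Mon → 5 of Mon, Tue, Wed
Aug: 31 days, starts Thu → 5 of Thu, Fri, Sat ✓
Sep: 30 days, starts Sun → 5 of Sun, Mon
Oct: 31 days, starts Tue → 5 of Tue, Wed, Thu ✓
Nov: 30 days, starts Fri → 5 of Fri, Sat
Dec: 31 days, starts Sun → 5 of Sun, Mon, Tue
Months with five Thursdays: Feb, May, Aug, Oct.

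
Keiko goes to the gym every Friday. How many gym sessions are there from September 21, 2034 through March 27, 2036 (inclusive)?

79

September 21, 2034 is a Thursday.
From September 21, 2034 to March 27, 2036 is 554 days inclusive.
554 = 7 × 79 + 1, so there are 79 full weeks plus 1 extra day.
Each full week contributes one Friday: 79 so far.
The 1 extra day is Thursday — none qualify.
Total: 79 + 0 = 79.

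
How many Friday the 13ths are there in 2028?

1

The 13th falls on a Friday when the month's 13th has weekday Fri.
Jan 13 is Thu; Feb 13 is Sun; Mar 13 is Mon; Apr 13 is Thu; May 13 is Sat; Jun 13 is Tue; Jul 13 is Thu; Aug 13 is Sun; Sep 13 is Wed; Oct 13 is Fri ✓; Nov 13 is Mon; Dec 13 is Wed.
Friday the 13ths: Oct.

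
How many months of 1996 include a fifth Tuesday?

5

A month has five Tuesdays exactly when Tuesday falls within its first (length − 28) days.
Jan: 31 days, starts Mon → 5 of Mon, Tue, Wed ✓
Feb: 29 days, starts Thu → 5 of Thu
Mar: 31 days, starts Fri → 5 of Fri, Sat, Sun
Apr: 30 days, starts Mon → 5 of Mon, Tue ✓
May: 31 days, starts Wed → 5 of Wed, Thu, Fri
Jun: 30 days, starts Sat → 5 of Sat, Sun
Jul: 31 days, starts Mon → 5 of Mon, Tue, Wed ✓
Aug: 31 days, starts Thu → 5 of Thu, Fri, Sat
Sep: 30 days, starts Sun → 5 of Sun, Mon
Oct: 31 days, starts Tue → 5 of Tue, Wed, Thu ✓
Nov: 30 days, starts Fri → 5 of Fri, Sat
Dec: 31 days, starts Sun → 5 of Sun, Mon, Tue ✓
Months with five Tuesdays: Jan, Apr, Jul, Oct, Dec.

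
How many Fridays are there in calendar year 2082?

52

Jan 1, 2082 is a Thursday.
From Jan 1, 2082 to Dec 31, 2082 is 365 days inclusive.
365 = 7 × 52 + 1, so there are 52 full weeks plus 1 extra day.
Each full week contributes one Friday: 52 so far.
The 1 extra day is Thu — none qualify.
Total: 52 + 0 = 52.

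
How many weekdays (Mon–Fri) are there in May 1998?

1998-05-01 is a Friday.
From 1998-05-01 to 1998-05-31 is 31 days inclusive.
31 = 7 × 4 + 3, so there are 4 full weeks plus 3 extra days.
Each full week contributes 5 weekdays (Mon–Fri): 4 × 5 = 20.
The 3 extra days are Friday, Saturday, Sunday — 1 of them qualifies.
Total: 20 + 1 = 21.

21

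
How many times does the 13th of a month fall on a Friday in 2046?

2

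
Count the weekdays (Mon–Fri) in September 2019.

September 1, 2019 is a Sunday.
From September 1, 2019 to September 30, 2019 is 30 days inclusive.
30 = 7 × 4 + 2, so there are 4 full weeks plus 2 extra days.
Each full week contributes 5 weekdays (Mon–Fri): 4 × 5 = 20.
The 2 extra days are Sunday, Monday — 1 of them qualifies.
Total: 20 + 1 = 21.

21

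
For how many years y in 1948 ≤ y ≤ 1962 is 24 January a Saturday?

Day of week of January 24 in each year:
1948: Sat ✓, 1949: Mon, 1950: Tue, 1951: Wed, 1952: Thu, 1953: Sat ✓, 1954: Sun, 1955: Mon, 1956: Tue, 1957: Thu, 1958: Fri, 1959: Sat ✓, 1960: Sun, 1961: Tue, 1962: Wed
Saturdays: 1948, 1953, 1959.

3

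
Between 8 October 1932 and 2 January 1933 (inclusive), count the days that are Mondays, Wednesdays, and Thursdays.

37

8 October 1932 is a Saturday.
The range spans 87 days (inclusive of both endpoints).
87 = 7 × 12 + 3, so there are 12 full weeks plus 3 extra days.
Each full week contributes 3 days from the set (Mon, Wed, Thu): 12 × 3 = 36.
The 3 extra days are Saturday, Sunday, Monday — 1 of them qualifies.
Total: 36 + 1 = 37.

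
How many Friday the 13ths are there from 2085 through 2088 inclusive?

Friday-the-13ths by year:
2085: Apr, Jul
2086: Sep, Dec
2087: Jun
2088: Feb, Aug

7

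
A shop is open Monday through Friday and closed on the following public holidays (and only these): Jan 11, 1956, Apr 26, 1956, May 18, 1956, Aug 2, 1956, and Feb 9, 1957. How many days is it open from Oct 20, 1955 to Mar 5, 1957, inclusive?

355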